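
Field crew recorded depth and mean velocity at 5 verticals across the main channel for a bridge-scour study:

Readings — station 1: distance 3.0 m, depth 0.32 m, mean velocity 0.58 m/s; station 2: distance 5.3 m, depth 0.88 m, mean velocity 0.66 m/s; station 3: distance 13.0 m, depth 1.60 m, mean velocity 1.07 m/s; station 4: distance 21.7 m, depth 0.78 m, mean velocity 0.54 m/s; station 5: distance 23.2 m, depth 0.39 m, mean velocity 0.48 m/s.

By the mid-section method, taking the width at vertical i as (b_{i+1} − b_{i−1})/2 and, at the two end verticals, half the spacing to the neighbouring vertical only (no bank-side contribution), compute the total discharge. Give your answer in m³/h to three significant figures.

70000 m³/h

w_1 = (5.3 − 3.0)/2 = 1.15 m; q_1 = 0.58 × 0.32 × 1.15 = 0.2134 m³/s
w_2 = (13.0 − 3.0)/2 = 5 m; q_2 = 0.66 × 0.88 × 5 = 2.904 m³/s
w_3 = (21.7 − 5.3)/2 = 8.2 m; q_3 = 1.07 × 1.60 × 8.2 = 14.04 m³/s
w_4 = (23.2 − 13.0)/2 = 5.1 m; q_4 = 0.54 × 0.78 × 5.1 = 2.148 m³/s
w_5 = (23.2 − 21.7)/2 = 0.75 m; q_5 = 0.48 × 0.39 × 0.75 = 0.1404 m³/s
Q = Σ qᵢ = 19.44 m³/s
= 19.44 × 3600 = 70000 m³/h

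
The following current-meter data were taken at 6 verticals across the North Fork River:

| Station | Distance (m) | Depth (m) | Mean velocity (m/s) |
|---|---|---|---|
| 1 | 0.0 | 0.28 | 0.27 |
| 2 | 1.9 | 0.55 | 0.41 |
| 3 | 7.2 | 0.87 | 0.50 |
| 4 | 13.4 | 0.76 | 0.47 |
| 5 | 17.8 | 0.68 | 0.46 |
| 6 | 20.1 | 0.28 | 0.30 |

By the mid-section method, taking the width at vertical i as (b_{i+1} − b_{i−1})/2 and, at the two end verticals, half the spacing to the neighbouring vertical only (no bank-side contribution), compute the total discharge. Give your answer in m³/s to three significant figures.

w_1 = (1.9 − 0.0)/2 = 0.95 m; q_1 = 0.27 × 0.28 × 0.95 = 0.07182 m³/s
w_2 = (7.2 − 0.0)/2 = 3.6 m; q_2 = 0.41 × 0.55 × 3.6 = 0.8118 m³/s
w_3 = (13.4 − 1.9)/2 = 5.75 m; q_3 = 0.50 × 0.87 × 5.75 = 2.501 m³/s
w_4 = (17.8 − 7.2)/2 = 5.3 m; q_4 = 0.47 × 0.76 × 5.3 = 1.893 m³/s
w_5 = (20.1 − 13.4)/2 = 3.35 m; q_5 = 0.46 × 0.68 × 3.35 = 1.048 m³/s
w_6 = (20.1 − 17.8)/2 = 1.15 m; q_6 = 0.30 × 0.28 × 1.15 = 0.09660 m³/s
Q = Σ qᵢ = 6.423 m³/s

6.42 m³/s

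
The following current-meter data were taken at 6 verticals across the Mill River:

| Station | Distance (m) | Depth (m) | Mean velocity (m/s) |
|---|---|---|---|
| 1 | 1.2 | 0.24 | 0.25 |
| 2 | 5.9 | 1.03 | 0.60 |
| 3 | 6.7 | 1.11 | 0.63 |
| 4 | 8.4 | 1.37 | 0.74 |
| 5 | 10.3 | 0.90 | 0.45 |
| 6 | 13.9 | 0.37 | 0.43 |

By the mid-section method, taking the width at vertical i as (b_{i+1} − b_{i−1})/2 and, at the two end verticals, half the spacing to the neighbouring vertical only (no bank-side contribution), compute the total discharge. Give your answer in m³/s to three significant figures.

5.94 m³/s

w_1 = (5.9 − 1.2)/2 = 2.35 m; q_1 = 0.25 × 0.24 × 2.35 = 0.1410 m³/s
w_2 = (6.7 − 1.2)/2 = 2.75 m; q_2 = 0.60 × 1.03 × 2.75 = 1.700 m³/s
w_3 = (8.4 − 5.9)/2 = 1.25 m; q_3 = 0.63 × 1.11 × 1.25 = 0.8741 m³/s
w_4 = (10.3 − 6.7)/2 = 1.8 m; q_4 = 0.74 × 1.37 × 1.8 = 1.825 m³/s
w_5 = (13.9 − 8.4)/2 = 2.75 m; q_5 = 0.45 × 0.90 × 2.75 = 1.114 m³/s
w_6 = (13.9 − 10.3)/2 = 1.8 m; q_6 = 0.43 × 0.37 × 1.8 = 0.2864 m³/s
Q = Σ qᵢ = 5.940 m³/s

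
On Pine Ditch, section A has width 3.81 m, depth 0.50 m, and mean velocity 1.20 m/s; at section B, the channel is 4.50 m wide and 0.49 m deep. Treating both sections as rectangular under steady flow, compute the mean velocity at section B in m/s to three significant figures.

1.04 m/s

Q = A₁V₁ = (3.81×0.50) × 1.20 = 2.286 m³/s
A₂ = 4.50 × 0.49 = 2.205 m²
V₂ = Q/A₂ = 2.286/2.205 = 1.037 m/s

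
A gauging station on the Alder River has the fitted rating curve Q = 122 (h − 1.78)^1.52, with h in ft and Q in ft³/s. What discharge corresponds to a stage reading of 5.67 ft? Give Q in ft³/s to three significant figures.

Q = 122 × (5.67 − 1.78)^1.52 = 122 × 3.89^1.52 = 961.8 ft³/s

962 ft³/s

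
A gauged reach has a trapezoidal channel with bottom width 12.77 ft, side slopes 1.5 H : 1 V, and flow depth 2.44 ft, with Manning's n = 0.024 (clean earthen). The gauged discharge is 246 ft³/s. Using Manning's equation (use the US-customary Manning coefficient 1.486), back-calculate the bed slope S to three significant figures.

0.00430

A = (b + z·y)·y = (12.77 + 1.5×2.44)×2.44 = 40.09 ft²
P = b + 2y√(1+z²) = 12.77 + 2×2.44×√(1+1.5²) = 21.57 ft
R = A/P = 40.09/21.57 = 1.859 ft
S = (Q·n / (1.486·A·R^(2/3)))² = (246×0.024 / (1.486×40.09×1.512))² = 0.004298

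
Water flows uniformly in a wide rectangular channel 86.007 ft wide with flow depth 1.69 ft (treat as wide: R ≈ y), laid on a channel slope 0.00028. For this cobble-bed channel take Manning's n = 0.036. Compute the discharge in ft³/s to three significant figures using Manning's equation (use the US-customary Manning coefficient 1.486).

142 ft³/s

A = b·y = 86.007 × 1.69 = 145.4 ft²
Wide channel: R ≈ y = 1.69 ft
Q = (1.486/n)·A·R^(2/3)·S^(1/2) = (1.486/0.036) × 145.4 × 1.690^(2/3) × 0.00028^(1/2) = 142.4 ft³/s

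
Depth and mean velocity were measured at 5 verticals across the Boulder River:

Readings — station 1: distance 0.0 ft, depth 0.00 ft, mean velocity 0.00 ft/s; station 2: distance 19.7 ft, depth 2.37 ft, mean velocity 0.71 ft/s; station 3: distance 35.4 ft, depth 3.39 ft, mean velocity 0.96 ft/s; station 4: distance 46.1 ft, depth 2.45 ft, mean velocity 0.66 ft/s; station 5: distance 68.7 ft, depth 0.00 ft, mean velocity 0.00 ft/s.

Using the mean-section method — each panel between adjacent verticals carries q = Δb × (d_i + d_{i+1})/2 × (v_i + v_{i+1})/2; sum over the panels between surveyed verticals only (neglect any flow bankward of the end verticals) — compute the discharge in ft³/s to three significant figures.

Panel 1-2: Δb = 19.7 ft, d̄ = (0.00+2.37)/2 = 1.185, v̄ = (0.00+0.71)/2 = 0.355 → q = 19.7×1.185×0.355 = 8.287 ft³/s
Panel 2-3: Δb = 15.7 ft, d̄ = (2.37+3.39)/2 = 2.88, v̄ = (0.71+0.96)/2 = 0.835 → q = 15.7×2.88×0.835 = 37.76 ft³/s
Panel 3-4: Δb = 10.7 ft, d̄ = (3.39+2.45)/2 = 2.92, v̄ = (0.96+0.66)/2 = 0.81 → q = 10.7×2.92×0.81 = 25.31 ft³/s
Panel 4-5: Δb = 22.6 ft, d̄ = (2.45+0.00)/2 = 1.225, v̄ = (0.66+0.00)/2 = 0.33 → q = 22.6×1.225×0.33 = 9.136 ft³/s
Q = Σ q = 80.49 ft³/s

80.5 ft³/s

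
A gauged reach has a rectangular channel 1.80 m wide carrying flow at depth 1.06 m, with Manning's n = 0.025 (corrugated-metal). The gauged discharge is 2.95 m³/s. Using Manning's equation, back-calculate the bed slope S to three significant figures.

A = b·y = 1.80 × 1.06 = 1.908 m²
P = b + 2y = 1.80 + 2×1.06 = 3.920 m
R = A/P = 1.908/3.920 = 0.4867 m
S = (Q·n / (1·A·R^(2/3)))² = (2.95×0.025 / (1×1.908×0.6188))² = 0.003902

0.00390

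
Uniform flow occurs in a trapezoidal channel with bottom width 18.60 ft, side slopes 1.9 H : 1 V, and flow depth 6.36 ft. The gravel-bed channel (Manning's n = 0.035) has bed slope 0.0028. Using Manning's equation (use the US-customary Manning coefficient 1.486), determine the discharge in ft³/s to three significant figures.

A = (b + z·y)·y = (18.60 + 1.9×6.36)×6.36 = 195.2 ft²
P = b + 2y√(1+z²) = 18.60 + 2×6.36×√(1+1.9²) = 45.91 ft
R = A/P = 195.2/45.91 = 4.251 ft
Q = (1.486/n)·A·R^(2/3)·S^(1/2) = (1.486/0.035) × 195.2 × 4.251^(2/3) × 0.0028^(1/2) = 1150 ft³/s

1150 ft³/s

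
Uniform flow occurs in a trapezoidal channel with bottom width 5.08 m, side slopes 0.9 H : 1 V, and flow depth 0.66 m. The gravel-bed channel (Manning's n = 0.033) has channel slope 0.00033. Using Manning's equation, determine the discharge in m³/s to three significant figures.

1.38 m³/s

A = (b + z·y)·y = (5.08 + 0.9×0.66)×0.66 = 3.745 m²
P = b + 2y√(1+z²) = 5.08 + 2×0.66×√(1+0.9²) = 6.856 m
R = A/P = 3.745/6.856 = 0.5462 m
Q = (1/n)·A·R^(2/3)·S^(1/2) = (1/0.033) × 3.745 × 0.5462^(2/3) × 0.00033^(1/2) = 1.377 m³/s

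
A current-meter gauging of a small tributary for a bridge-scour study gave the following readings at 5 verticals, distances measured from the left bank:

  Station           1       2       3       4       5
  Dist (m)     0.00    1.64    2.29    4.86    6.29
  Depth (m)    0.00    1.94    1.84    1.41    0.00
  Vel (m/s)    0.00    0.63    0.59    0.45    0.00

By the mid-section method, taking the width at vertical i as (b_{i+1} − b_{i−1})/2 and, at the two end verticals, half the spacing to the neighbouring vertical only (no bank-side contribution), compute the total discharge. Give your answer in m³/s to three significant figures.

w_2 = (2.29 − 0.00)/2 = 1.145 m; q_2 = 0.63 × 1.94 × 1.145 = 1.399 m³/s
w_3 = (4.86 − 1.64)/2 = 1.61 m; q_3 = 0.59 × 1.84 × 1.61 = 1.748 m³/s
w_4 = (6.29 − 2.29)/2 = 2 m; q_4 = 0.45 × 1.41 × 2 = 1.269 m³/s
Stations 1, 5 contribute zero (depth or velocity is 0).
Q = Σ qᵢ = 4.416 m³/s

4.42 m³/s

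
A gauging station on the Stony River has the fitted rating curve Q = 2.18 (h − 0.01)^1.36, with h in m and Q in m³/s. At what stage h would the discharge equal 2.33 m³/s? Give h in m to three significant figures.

1.06 m

h − h₀ = (Q/C)^(1/b) = (2.33/2.18)^(1/1.36) = 1.050 m
h = 0.01 + 1.050 = 1.060 m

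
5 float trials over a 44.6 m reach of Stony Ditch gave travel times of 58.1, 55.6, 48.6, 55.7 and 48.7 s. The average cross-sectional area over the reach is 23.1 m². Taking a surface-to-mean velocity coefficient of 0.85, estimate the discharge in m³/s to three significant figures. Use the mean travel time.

t̄ = (58.1 + 55.6 + 48.6 + 55.7 + 48.7) / 5 = 53.34 s
v_surface = L / t̄ = 44.6 / 53.34 = 0.8361 m/s
v_mean = 0.85 × 0.8361 = 0.7107 m/s
Q = A × v_mean = 23.1 × 0.7107 = 16.42 m³/s

16.4 m³/s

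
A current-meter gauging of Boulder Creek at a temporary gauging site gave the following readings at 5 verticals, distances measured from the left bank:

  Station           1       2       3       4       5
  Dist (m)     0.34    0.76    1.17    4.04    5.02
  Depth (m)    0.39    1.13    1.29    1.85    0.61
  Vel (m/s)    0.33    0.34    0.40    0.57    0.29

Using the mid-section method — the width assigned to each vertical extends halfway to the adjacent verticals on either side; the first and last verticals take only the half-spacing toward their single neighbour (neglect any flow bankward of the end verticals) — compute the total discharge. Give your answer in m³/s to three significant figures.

w_1 = (0.76 − 0.34)/2 = 0.21 m; q_1 = 0.33 × 0.39 × 0.21 = 0.02703 m³/s
w_2 = (1.17 − 0.34)/2 = 0.415 m; q_2 = 0.34 × 1.13 × 0.415 = 0.1594 m³/s
w_3 = (4.04 − 0.76)/2 = 1.64 m; q_3 = 0.40 × 1.29 × 1.64 = 0.8462 m³/s
w_4 = (5.02 − 1.17)/2 = 1.925 m; q_4 = 0.57 × 1.85 × 1.925 = 2.030 m³/s
w_5 = (5.02 − 4.04)/2 = 0.49 m; q_5 = 0.29 × 0.61 × 0.49 = 0.08668 m³/s
Q = Σ qᵢ = 3.149 m³/s

3.15 m³/s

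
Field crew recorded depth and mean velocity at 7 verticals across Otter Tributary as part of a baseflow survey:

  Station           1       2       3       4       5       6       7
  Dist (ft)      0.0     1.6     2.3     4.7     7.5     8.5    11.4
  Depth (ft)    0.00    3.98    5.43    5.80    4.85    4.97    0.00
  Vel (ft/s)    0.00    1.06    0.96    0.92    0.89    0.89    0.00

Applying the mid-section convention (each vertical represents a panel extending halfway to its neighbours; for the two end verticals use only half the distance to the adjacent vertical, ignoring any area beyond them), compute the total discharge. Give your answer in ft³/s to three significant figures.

43.6 ft³/s

w_2 = (2.3 − 0.0)/2 = 1.15 ft; q_2 = 1.06 × 3.98 × 1.15 = 4.852 ft³/s
w_3 = (4.7 − 1.6)/2 = 1.55 ft; q_3 = 0.96 × 5.43 × 1.55 = 8.080 ft³/s
w_4 = (7.5 − 2.3)/2 = 2.6 ft; q_4 = 0.92 × 5.80 × 2.6 = 13.87 ft³/s
w_5 = (8.5 − 4.7)/2 = 1.9 ft; q_5 = 0.89 × 4.85 × 1.9 = 8.201 ft³/s
w_6 = (11.4 − 7.5)/2 = 1.95 ft; q_6 = 0.89 × 4.97 × 1.95 = 8.625 ft³/s
Stations 1, 7 contribute zero (depth or velocity is 0).
Q = Σ qᵢ = 43.63 ft³/s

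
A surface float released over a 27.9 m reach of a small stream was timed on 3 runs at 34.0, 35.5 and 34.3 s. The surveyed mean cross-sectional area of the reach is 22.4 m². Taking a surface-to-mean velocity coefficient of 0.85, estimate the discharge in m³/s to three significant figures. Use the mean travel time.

t̄ = (34.0 + 35.5 + 34.3) / 3 = 34.6 s
v_surface = L / t̄ = 27.9 / 34.6 = 0.8064 m/s
v_mean = 0.85 × 0.8064 = 0.6854 m/s
Q = A × v_mean = 22.4 × 0.6854 = 15.35 m³/s

15.4 m³/s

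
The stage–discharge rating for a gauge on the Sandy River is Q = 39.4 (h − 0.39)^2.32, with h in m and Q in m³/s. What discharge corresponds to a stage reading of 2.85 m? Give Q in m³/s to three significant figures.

Q = 39.4 × (2.85 − 0.39)^2.32 = 39.4 × 2.46^2.32 = 318.0 m³/s

318 m³/s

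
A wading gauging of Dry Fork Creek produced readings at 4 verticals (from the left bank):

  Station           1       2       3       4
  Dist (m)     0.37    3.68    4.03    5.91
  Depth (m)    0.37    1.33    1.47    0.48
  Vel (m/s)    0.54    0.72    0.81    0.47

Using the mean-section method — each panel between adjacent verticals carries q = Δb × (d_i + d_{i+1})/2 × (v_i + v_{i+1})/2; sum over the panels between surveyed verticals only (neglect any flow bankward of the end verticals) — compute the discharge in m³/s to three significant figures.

Panel 1-2: Δb = 3.31 m, d̄ = (0.37+1.33)/2 = 0.85, v̄ = (0.54+0.72)/2 = 0.63 → q = 3.31×0.85×0.63 = 1.773 m³/s
Panel 2-3: Δb = 0.35 m, d̄ = (1.33+1.47)/2 = 1.4, v̄ = (0.72+0.81)/2 = 0.765 → q = 0.35×1.4×0.765 = 0.3749 m³/s
Panel 3-4: Δb = 1.88 m, d̄ = (1.47+0.48)/2 = 0.975, v̄ = (0.81+0.47)/2 = 0.64 → q = 1.88×0.975×0.64 = 1.173 m³/s
Q = Σ q = 3.320 m³/s

3.32 m³/s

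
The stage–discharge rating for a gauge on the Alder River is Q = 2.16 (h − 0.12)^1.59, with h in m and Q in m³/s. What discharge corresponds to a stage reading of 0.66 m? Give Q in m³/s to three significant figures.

0.811 m³/s

Q = 2.16 × (0.66 − 0.12)^1.59 = 2.16 × 0.54^1.59 = 0.8109 m³/s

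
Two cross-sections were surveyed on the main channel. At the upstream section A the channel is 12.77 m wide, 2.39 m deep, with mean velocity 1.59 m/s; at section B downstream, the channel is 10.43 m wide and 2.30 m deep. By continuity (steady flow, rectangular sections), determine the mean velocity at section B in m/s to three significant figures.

2.02 m/s

Q = A₁V₁ = (12.77×2.39) × 1.59 = 48.53 m³/s
A₂ = 10.43 × 2.30 = 23.99 m²
V₂ = Q/A₂ = 48.53/23.99 = 2.023 m/s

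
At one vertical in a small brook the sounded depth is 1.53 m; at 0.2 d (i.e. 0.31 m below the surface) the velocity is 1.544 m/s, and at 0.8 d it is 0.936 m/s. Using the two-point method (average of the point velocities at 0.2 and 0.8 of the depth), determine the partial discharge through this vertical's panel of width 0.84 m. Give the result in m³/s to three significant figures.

1.59 m³/s

v̄ = (1.544 + 0.936) / 2 = 1.240 m/s
q = v̄ × d × w = 1.240 × 1.53 × 0.84 = 1.594 m³/s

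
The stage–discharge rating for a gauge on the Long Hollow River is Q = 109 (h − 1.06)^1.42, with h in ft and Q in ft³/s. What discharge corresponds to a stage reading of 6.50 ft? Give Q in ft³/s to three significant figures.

Q = 109 × (6.50 − 1.06)^1.42 = 109 × 5.44^1.42 = 1208 ft³/s

1210 ft³/s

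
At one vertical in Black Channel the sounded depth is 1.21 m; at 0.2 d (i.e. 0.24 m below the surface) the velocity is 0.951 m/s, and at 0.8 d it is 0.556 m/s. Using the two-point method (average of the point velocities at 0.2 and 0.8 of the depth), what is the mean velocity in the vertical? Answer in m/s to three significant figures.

0.754 m/s

v̄ = (0.951 + 0.556) / 2 = 0.7535 m/s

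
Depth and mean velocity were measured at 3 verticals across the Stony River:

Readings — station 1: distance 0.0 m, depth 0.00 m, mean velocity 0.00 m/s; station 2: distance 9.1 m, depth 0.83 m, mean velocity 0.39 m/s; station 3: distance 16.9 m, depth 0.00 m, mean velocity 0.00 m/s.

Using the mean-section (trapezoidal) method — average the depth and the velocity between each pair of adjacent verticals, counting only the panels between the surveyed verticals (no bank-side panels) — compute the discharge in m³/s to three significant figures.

1.37 m³/s

Panel 1-2: Δb = 9.1 m, d̄ = (0.00+0.83)/2 = 0.415, v̄ = (0.00+0.39)/2 = 0.195 → q = 9.1×0.415×0.195 = 0.7364 m³/s
Panel 2-3: Δb = 7.8 m, d̄ = (0.83+0.00)/2 = 0.415, v̄ = (0.39+0.00)/2 = 0.195 → q = 7.8×0.415×0.195 = 0.6312 m³/s
Q = Σ q = 1.368 m³/s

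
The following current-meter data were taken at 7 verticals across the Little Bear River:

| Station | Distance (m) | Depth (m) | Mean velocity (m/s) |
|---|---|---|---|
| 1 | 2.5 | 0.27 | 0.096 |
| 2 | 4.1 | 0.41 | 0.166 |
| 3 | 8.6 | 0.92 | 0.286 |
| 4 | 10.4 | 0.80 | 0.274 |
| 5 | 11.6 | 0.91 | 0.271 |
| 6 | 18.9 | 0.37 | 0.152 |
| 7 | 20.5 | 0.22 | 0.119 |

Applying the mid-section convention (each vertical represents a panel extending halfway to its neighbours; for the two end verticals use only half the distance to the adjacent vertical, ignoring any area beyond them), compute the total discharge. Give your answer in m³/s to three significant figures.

w_1 = (4.1 − 2.5)/2 = 0.8 m; q_1 = 0.096 × 0.27 × 0.8 = 0.02074 m³/s
w_2 = (8.6 − 2.5)/2 = 3.05 m; q_2 = 0.166 × 0.41 × 3.05 = 0.2076 m³/s
w_3 = (10.4 − 4.1)/2 = 3.15 m; q_3 = 0.286 × 0.92 × 3.15 = 0.8288 m³/s
w_4 = (11.6 − 8.6)/2 = 1.5 m; q_4 = 0.274 × 0.80 × 1.5 = 0.3288 m³/s
w_5 = (18.9 − 10.4)/2 = 4.25 m; q_5 = 0.271 × 0.91 × 4.25 = 1.048 m³/s
w_6 = (20.5 − 11.6)/2 = 4.45 m; q_6 = 0.152 × 0.37 × 4.45 = 0.2503 m³/s
w_7 = (20.5 − 18.9)/2 = 0.8 m; q_7 = 0.119 × 0.22 × 0.8 = 0.02094 m³/s
Q = Σ qᵢ = 2.705 m³/s

2.71 m³/s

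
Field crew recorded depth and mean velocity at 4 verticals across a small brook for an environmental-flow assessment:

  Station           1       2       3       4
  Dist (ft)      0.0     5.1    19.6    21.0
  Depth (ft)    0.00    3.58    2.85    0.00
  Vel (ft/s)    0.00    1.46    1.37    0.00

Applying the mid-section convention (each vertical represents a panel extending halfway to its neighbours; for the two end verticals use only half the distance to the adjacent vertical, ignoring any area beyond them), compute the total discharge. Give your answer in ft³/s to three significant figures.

w_2 = (19.6 − 0.0)/2 = 9.8 ft; q_2 = 1.46 × 3.58 × 9.8 = 51.22 ft³/s
w_3 = (21.0 − 5.1)/2 = 7.95 ft; q_3 = 1.37 × 2.85 × 7.95 = 31.04 ft³/s
Stations 1, 4 contribute zero (depth or velocity is 0).
Q = Σ qᵢ = 82.26 ft³/s

82.3 ft³/s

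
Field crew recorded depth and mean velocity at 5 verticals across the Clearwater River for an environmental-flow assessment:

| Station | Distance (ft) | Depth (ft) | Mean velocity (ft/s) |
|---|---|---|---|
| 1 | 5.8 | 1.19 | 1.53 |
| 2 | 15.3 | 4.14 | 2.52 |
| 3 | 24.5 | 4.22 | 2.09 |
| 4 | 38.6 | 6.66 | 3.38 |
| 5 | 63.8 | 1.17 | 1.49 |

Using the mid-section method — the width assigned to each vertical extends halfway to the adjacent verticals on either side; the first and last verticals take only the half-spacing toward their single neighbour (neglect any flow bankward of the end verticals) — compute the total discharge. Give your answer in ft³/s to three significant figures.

673 ft³/s

w_1 = (15.3 − 5.8)/2 = 4.75 ft; q_1 = 1.53 × 1.19 × 4.75 = 8.648 ft³/s
w_2 = (24.5 − 5.8)/2 = 9.35 ft; q_2 = 2.52 × 4.14 × 9.35 = 97.55 ft³/s
w_3 = (38.6 − 15.3)/2 = 11.65 ft; q_3 = 2.09 × 4.22 × 11.65 = 102.8 ft³/s
w_4 = (63.8 − 24.5)/2 = 19.65 ft; q_4 = 3.38 × 6.66 × 19.65 = 442.3 ft³/s
w_5 = (63.8 − 38.6)/2 = 12.6 ft; q_5 = 1.49 × 1.17 × 12.6 = 21.97 ft³/s
Q = Σ qᵢ = 673.2 ft³/s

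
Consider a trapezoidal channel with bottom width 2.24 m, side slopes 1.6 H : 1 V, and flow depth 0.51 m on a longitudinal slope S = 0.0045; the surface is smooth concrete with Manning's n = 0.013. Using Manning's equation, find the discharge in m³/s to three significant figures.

A = (b + z·y)·y = (2.24 + 1.6×0.51)×0.51 = 1.559 m²
P = b + 2y√(1+z²) = 2.24 + 2×0.51×√(1+1.6²) = 4.165 m
R = A/P = 1.559/4.165 = 0.3742 m
Q = (1/n)·A·R^(2/3)·S^(1/2) = (1/0.013) × 1.559 × 0.3742^(2/3) × 0.0045^(1/2) = 4.177 m³/s

4.18 m³/s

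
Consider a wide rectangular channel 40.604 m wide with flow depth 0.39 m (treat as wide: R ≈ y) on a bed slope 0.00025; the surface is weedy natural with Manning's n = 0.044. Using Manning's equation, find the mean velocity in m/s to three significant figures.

A = b·y = 40.604 × 0.39 = 15.84 m²
Wide channel: R ≈ y = 0.39 m
Q = (1/n)·A·R^(2/3)·S^(1/2) = (1/0.044) × 15.84 × 0.3900^(2/3) × 0.00025^(1/2) = 3.038 m³/s
V = Q/A = 3.038/15.84 = 0.1918 m/s

0.192 m/s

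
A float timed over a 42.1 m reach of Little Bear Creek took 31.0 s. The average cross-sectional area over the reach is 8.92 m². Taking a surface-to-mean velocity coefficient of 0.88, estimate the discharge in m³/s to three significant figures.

v_surface = L / t̄ = 42.1 / 31 = 1.358 m/s
v_mean = 0.88 × 1.358 = 1.195 m/s
Q = A × v_mean = 8.92 × 1.195 = 10.66 m³/s

10.7 m³/s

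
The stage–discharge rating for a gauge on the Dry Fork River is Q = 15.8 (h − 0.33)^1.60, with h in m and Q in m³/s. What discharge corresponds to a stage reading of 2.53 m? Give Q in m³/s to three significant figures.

Q = 15.8 × (2.53 − 0.33)^1.60 = 15.8 × 2.2^1.60 = 55.79 m³/s

55.8 m³/s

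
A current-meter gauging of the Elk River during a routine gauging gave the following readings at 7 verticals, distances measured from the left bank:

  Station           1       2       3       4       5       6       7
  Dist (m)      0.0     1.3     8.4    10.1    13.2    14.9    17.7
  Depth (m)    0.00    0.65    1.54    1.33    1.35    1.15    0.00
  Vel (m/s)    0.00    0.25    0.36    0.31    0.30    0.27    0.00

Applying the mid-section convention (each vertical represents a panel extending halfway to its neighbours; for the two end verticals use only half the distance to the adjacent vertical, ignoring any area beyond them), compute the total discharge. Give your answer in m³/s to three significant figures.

w_2 = (8.4 − 0.0)/2 = 4.2 m; q_2 = 0.25 × 0.65 × 4.2 = 0.6825 m³/s
w_3 = (10.1 − 1.3)/2 = 4.4 m; q_3 = 0.36 × 1.54 × 4.4 = 2.439 m³/s
w_4 = (13.2 − 8.4)/2 = 2.4 m; q_4 = 0.31 × 1.33 × 2.4 = 0.9895 m³/s
w_5 = (14.9 − 10.1)/2 = 2.4 m; q_5 = 0.30 × 1.35 × 2.4 = 0.9720 m³/s
w_6 = (17.7 − 13.2)/2 = 2.25 m; q_6 = 0.27 × 1.15 × 2.25 = 0.6986 m³/s
Stations 1, 7 contribute zero (depth or velocity is 0).
Q = Σ qᵢ = 5.782 m³/s

5.78 m³/s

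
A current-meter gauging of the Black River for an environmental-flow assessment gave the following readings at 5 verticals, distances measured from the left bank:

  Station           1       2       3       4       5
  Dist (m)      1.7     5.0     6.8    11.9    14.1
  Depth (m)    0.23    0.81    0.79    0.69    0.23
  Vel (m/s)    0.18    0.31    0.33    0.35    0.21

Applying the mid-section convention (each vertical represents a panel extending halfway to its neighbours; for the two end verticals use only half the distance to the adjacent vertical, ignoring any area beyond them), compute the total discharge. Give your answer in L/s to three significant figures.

w_1 = (5.0 − 1.7)/2 = 1.65 m; q_1 = 0.18 × 0.23 × 1.65 = 0.06831 m³/s
w_2 = (6.8 − 1.7)/2 = 2.55 m; q_2 = 0.31 × 0.81 × 2.55 = 0.6403 m³/s
w_3 = (11.9 − 5.0)/2 = 3.45 m; q_3 = 0.33 × 0.79 × 3.45 = 0.8994 m³/s
w_4 = (14.1 − 6.8)/2 = 3.65 m; q_4 = 0.35 × 0.69 × 3.65 = 0.8815 m³/s
w_5 = (14.1 − 11.9)/2 = 1.1 m; q_5 = 0.21 × 0.23 × 1.1 = 0.05313 m³/s
Q = Σ qᵢ = 2.543 m³/s
= 2.543 × 1000 = 2543 L/s

2540 L/s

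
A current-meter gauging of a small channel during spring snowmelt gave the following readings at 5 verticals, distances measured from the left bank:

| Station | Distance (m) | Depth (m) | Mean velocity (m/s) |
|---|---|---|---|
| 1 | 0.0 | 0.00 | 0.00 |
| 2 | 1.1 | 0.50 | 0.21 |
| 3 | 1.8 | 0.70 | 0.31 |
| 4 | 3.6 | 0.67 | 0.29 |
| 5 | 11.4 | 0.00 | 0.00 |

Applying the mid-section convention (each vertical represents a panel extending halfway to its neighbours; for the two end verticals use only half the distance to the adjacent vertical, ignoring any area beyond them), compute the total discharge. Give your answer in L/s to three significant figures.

w_2 = (1.8 − 0.0)/2 = 0.9 m; q_2 = 0.21 × 0.50 × 0.9 = 0.09450 m³/s
w_3 = (3.6 − 1.1)/2 = 1.25 m; q_3 = 0.31 × 0.70 × 1.25 = 0.2713 m³/s
w_4 = (11.4 − 1.8)/2 = 4.8 m; q_4 = 0.29 × 0.67 × 4.8 = 0.9326 m³/s
Stations 1, 5 contribute zero (depth or velocity is 0).
Q = Σ qᵢ = 1.298 m³/s
= 1.298 × 1000 = 1298 L/s

1300 L/s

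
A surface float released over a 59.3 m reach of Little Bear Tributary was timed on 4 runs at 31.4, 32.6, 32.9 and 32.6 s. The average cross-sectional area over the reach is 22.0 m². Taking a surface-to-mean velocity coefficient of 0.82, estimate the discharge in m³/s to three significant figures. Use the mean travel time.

33.0 m³/s

t̄ = (31.4 + 32.6 + 32.9 + 32.6) / 4 = 32.375 s
v_surface = L / t̄ = 59.3 / 32.375 = 1.832 m/s
v_mean = 0.82 × 1.832 = 1.502 m/s
Q = A × v_mean = 22.0 × 1.502 = 33.04 m³/s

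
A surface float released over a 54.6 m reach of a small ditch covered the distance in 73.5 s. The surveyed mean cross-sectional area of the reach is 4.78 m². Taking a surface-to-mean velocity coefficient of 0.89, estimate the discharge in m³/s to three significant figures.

v_surface = L / t̄ = 54.6 / 73.5 = 0.7429 m/s
v_mean = 0.89 × 0.7429 = 0.6611 m/s
Q = A × v_mean = 4.78 × 0.6611 = 3.160 m³/s

3.16 m³/s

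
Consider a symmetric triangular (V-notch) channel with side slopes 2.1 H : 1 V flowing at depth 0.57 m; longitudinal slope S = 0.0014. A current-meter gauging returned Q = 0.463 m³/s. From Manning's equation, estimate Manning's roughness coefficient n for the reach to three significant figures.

A = z·y² = 2.1×0.57² = 0.6823 m²
P = 2y√(1+z²) = 2×0.57×√(1+2.1²) = 2.652 m
R = A/P = 0.6823/2.652 = 0.2573 m
n = (1/Q)·A·R^(2/3)·S^(1/2) = (1/0.463) × 0.6823 × 0.4046 × 0.03742 = 0.02231

0.0223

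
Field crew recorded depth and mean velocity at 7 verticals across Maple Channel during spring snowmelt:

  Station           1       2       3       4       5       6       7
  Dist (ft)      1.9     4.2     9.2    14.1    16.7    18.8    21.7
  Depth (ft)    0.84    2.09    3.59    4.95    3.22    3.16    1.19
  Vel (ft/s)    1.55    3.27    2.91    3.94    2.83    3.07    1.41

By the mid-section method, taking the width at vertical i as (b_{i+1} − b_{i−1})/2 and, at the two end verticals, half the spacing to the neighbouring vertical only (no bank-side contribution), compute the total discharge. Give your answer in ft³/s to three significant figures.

w_1 = (4.2 − 1.9)/2 = 1.15 ft; q_1 = 1.55 × 0.84 × 1.15 = 1.497 ft³/s
w_2 = (9.2 − 1.9)/2 = 3.65 ft; q_2 = 3.27 × 2.09 × 3.65 = 24.95 ft³/s
w_3 = (14.1 − 4.2)/2 = 4.95 ft; q_3 = 2.91 × 3.59 × 4.95 = 51.71 ft³/s
w_4 = (16.7 − 9.2)/2 = 3.75 ft; q_4 = 3.94 × 4.95 × 3.75 = 73.14 ft³/s
w_5 = (18.8 − 14.1)/2 = 2.35 ft; q_5 = 2.83 × 3.22 × 2.35 = 21.41 ft³/s
w_6 = (21.7 − 16.7)/2 = 2.5 ft; q_6 = 3.07 × 3.16 × 2.5 = 24.25 ft³/s
w_7 = (21.7 − 18.8)/2 = 1.45 ft; q_7 = 1.41 × 1.19 × 1.45 = 2.433 ft³/s
Q = Σ qᵢ = 199.4 ft³/s

199 ft³/s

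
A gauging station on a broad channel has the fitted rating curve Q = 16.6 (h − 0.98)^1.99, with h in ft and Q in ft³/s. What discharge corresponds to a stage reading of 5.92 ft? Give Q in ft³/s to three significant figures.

399 ft³/s

Q = 16.6 × (5.92 − 0.98)^1.99 = 16.6 × 4.94^1.99 = 398.7 ft³/s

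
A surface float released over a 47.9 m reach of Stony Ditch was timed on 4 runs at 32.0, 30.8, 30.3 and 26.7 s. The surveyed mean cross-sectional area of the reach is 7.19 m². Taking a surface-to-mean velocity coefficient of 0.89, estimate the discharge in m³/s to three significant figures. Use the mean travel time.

t̄ = (32.0 + 30.8 + 30.3 + 26.7) / 4 = 29.95 s
v_surface = L / t̄ = 47.9 / 29.95 = 1.599 m/s
v_mean = 0.89 × 1.599 = 1.423 m/s
Q = A × v_mean = 7.19 × 1.423 = 10.23 m³/s

10.2 m³/s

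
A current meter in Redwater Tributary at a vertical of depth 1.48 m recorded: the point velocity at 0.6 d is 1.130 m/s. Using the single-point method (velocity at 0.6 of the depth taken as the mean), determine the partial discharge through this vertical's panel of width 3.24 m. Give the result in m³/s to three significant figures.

v̄ = v₀.₆ = 1.130 m/s
q = v̄ × d × w = 1.130 × 1.48 × 3.24 = 5.419 m³/s

5.42 m³/s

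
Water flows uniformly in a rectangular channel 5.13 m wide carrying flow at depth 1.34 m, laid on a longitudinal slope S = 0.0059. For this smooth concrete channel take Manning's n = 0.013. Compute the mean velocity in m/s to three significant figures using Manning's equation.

5.43 m/s

A = b·y = 5.13 × 1.34 = 6.874 m²
P = b + 2y = 5.13 + 2×1.34 = 7.810 m
R = A/P = 6.874/7.810 = 0.8802 m
Q = (1/n)·A·R^(2/3)·S^(1/2) = (1/0.013) × 6.874 × 0.8802^(2/3) × 0.0059^(1/2) = 37.30 m³/s
V = Q/A = 37.30/6.874 = 5.427 m/s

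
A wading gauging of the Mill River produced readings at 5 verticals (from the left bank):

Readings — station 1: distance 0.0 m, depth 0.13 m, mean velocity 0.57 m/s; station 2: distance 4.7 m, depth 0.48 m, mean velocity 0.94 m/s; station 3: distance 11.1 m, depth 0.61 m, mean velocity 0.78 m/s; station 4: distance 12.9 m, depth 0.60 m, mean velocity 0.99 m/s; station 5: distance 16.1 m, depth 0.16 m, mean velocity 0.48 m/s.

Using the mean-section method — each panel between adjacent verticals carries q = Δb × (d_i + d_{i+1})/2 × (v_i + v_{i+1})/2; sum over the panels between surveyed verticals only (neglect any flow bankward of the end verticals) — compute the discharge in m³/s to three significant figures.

5.94 m³/s

Panel 1-2: Δb = 4.7 m, d̄ = (0.13+0.48)/2 = 0.305, v̄ = (0.57+0.94)/2 = 0.755 → q = 4.7×0.305×0.755 = 1.082 m³/s
Panel 2-3: Δb = 6.4 m, d̄ = (0.48+0.61)/2 = 0.545, v̄ = (0.94+0.78)/2 = 0.86 → q = 6.4×0.545×0.86 = 3.000 m³/s
Panel 3-4: Δb = 1.8 m, d̄ = (0.61+0.60)/2 = 0.605, v̄ = (0.78+0.99)/2 = 0.885 → q = 1.8×0.605×0.885 = 0.9638 m³/s
Panel 4-5: Δb = 3.2 m, d̄ = (0.60+0.16)/2 = 0.38, v̄ = (0.99+0.48)/2 = 0.735 → q = 3.2×0.38×0.735 = 0.8938 m³/s
Q = Σ q = 5.939 m³/s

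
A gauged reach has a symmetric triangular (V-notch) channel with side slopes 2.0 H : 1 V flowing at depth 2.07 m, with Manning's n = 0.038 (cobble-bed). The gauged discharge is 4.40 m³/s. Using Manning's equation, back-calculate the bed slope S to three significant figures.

0.000422

A = z·y² = 2.0×2.07² = 8.570 m²
P = 2y√(1+z²) = 2×2.07×√(1+2.0²) = 9.257 m
R = A/P = 8.570/9.257 = 0.9257 m
S = (Q·n / (1·A·R^(2/3)))² = (4.40×0.038 / (1×8.570×0.9499))² = 0.0004219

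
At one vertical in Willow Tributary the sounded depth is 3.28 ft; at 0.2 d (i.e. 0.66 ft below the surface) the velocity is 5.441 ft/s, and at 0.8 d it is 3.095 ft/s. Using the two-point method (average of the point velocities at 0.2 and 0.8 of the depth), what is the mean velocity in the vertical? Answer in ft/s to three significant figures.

v̄ = (5.441 + 3.095) / 2 = 4.268 ft/s

4.27 ft/s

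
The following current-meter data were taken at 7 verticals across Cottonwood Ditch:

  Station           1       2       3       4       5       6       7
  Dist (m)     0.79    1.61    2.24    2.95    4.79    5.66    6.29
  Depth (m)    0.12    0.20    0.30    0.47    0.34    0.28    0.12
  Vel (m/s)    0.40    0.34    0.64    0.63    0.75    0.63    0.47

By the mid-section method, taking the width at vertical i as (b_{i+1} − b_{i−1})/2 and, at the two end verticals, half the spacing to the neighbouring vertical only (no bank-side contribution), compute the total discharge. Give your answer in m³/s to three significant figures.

1.07 m³/s

w_1 = (1.61 − 0.79)/2 = 0.41 m; q_1 = 0.40 × 0.12 × 0.41 = 0.01968 m³/s
w_2 = (2.24 − 0.79)/2 = 0.725 m; q_2 = 0.34 × 0.20 × 0.725 = 0.04930 m³/s
w_3 = (2.95 − 1.61)/2 = 0.67 m; q_3 = 0.64 × 0.30 × 0.67 = 0.1286 m³/s
w_4 = (4.79 − 2.24)/2 = 1.275 m; q_4 = 0.63 × 0.47 × 1.275 = 0.3775 m³/s
w_5 = (5.66 − 2.95)/2 = 1.355 m; q_5 = 0.75 × 0.34 × 1.355 = 0.3455 m³/s
w_6 = (6.29 − 4.79)/2 = 0.75 m; q_6 = 0.63 × 0.28 × 0.75 = 0.1323 m³/s
w_7 = (6.29 − 5.66)/2 = 0.315 m; q_7 = 0.47 × 0.12 × 0.315 = 0.01777 m³/s
Q = Σ qᵢ = 1.071 m³/s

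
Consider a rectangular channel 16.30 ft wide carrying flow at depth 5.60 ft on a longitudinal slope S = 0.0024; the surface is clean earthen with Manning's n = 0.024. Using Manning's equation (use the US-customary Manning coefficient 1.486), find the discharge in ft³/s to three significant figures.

A = b·y = 16.30 × 5.60 = 91.28 ft²
P = b + 2y = 16.30 + 2×5.60 = 27.50 ft
R = A/P = 91.28/27.50 = 3.319 ft
Q = (1.486/n)·A·R^(2/3)·S^(1/2) = (1.486/0.024) × 91.28 × 3.319^(2/3) × 0.0024^(1/2) = 616.1 ft³/s

616 ft³/s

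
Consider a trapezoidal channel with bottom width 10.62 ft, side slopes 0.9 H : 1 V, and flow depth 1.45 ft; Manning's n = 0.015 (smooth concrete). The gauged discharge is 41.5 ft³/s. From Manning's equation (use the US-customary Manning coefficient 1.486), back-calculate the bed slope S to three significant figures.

0.000465

A = (b + z·y)·y = (10.62 + 0.9×1.45)×1.45 = 17.29 ft²
P = b + 2y√(1+z²) = 10.62 + 2×1.45×√(1+0.9²) = 14.52 ft
R = A/P = 17.29/14.52 = 1.191 ft
S = (Q·n / (1.486·A·R^(2/3)))² = (41.5×0.015 / (1.486×17.29×1.123))² = 0.0004651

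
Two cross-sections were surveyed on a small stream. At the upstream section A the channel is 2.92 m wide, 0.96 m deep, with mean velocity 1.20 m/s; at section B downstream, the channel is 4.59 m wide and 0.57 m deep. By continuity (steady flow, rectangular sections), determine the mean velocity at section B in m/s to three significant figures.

1.29 m/s

Q = A₁V₁ = (2.92×0.96) × 1.20 = 3.364 m³/s
A₂ = 4.59 × 0.57 = 2.616 m²
V₂ = Q/A₂ = 3.364/2.616 = 1.286 m/s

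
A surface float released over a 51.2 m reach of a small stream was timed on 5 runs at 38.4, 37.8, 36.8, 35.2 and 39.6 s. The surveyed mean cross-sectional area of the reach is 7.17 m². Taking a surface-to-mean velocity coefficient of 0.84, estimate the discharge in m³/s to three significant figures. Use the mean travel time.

t̄ = (38.4 + 37.8 + 36.8 + 35.2 + 39.6) / 5 = 37.56 s
v_surface = L / t̄ = 51.2 / 37.56 = 1.363 m/s
v_mean = 0.84 × 1.363 = 1.145 m/s
Q = A × v_mean = 7.17 × 1.145 = 8.210 m³/s

8.21 m³/s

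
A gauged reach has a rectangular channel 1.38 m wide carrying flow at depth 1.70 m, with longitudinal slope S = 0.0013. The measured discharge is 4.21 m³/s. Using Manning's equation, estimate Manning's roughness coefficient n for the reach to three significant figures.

A = b·y = 1.38 × 1.70 = 2.346 m²
P = b + 2y = 1.38 + 2×1.70 = 4.780 m
R = A/P = 2.346/4.780 = 0.4908 m
n = (1/Q)·A·R^(2/3)·S^(1/2) = (1/4.21) × 2.346 × 0.6222 × 0.03606 = 0.01250

0.0125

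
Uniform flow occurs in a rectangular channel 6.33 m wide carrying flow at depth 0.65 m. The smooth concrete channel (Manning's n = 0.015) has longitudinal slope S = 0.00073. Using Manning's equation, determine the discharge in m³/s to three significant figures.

A = b·y = 6.33 × 0.65 = 4.115 m²
P = b + 2y = 6.33 + 2×0.65 = 7.630 m
R = A/P = 4.115/7.630 = 0.5393 m
Q = (1/n)·A·R^(2/3)·S^(1/2) = (1/0.015) × 4.115 × 0.5393^(2/3) × 0.00073^(1/2) = 4.910 m³/s

4.91 m³/s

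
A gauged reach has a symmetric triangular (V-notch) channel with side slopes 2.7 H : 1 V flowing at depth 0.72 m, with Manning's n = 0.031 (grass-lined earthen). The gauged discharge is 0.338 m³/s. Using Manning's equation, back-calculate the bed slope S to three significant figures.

A = z·y² = 2.7×0.72² = 1.400 m²
P = 2y√(1+z²) = 2×0.72×√(1+2.7²) = 4.146 m
R = A/P = 1.400/4.146 = 0.3376 m
S = (Q·n / (1·A·R^(2/3)))² = (0.338×0.031 / (1×1.400×0.4848))² = 0.0002384

0.000238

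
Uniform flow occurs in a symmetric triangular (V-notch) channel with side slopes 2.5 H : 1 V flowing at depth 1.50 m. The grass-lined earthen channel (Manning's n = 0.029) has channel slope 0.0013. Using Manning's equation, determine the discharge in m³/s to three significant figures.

5.49 m³/s

A = z·y² = 2.5×1.50² = 5.625 m²
P = 2y√(1+z²) = 2×1.50×√(1+2.5²) = 8.078 m
R = A/P = 5.625/8.078 = 0.6964 m
Q = (1/n)·A·R^(2/3)·S^(1/2) = (1/0.029) × 5.625 × 0.6964^(2/3) × 0.0013^(1/2) = 5.494 m³/s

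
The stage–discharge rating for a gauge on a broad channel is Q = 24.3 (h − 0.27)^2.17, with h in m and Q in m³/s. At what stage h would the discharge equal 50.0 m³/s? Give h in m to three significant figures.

1.66 m

h − h₀ = (Q/C)^(1/b) = (50.0/24.3)^(1/2.17) = 1.394 m
h = 0.27 + 1.394 = 1.664 m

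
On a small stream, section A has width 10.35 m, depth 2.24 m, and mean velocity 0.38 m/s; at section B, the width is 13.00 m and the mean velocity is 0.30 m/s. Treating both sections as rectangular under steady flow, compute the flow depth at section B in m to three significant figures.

2.26 m

Q = A₁V₁ = (10.35×2.24) × 0.38 = 8.810 m³/s
d₂ = Q/(b₂ V₂) = 8.810/(13.00×0.30) = 2.259 m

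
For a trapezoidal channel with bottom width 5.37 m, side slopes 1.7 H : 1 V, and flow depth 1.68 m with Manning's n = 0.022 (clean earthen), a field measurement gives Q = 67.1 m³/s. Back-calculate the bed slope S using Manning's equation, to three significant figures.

A = (b + z·y)·y = (5.37 + 1.7×1.68)×1.68 = 13.82 m²
P = b + 2y√(1+z²) = 5.37 + 2×1.68×√(1+1.7²) = 12.00 m
R = A/P = 13.82/12.00 = 1.152 m
S = (Q·n / (1·A·R^(2/3)))² = (67.1×0.022 / (1×13.82×1.099))² = 0.009449

0.00945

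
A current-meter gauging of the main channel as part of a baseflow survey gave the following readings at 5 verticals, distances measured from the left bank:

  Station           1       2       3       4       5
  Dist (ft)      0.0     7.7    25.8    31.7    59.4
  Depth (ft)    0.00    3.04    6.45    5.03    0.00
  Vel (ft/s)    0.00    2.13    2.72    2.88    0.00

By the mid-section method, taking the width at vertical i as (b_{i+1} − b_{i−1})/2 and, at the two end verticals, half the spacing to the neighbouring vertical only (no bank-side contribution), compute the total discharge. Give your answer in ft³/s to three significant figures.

537 ft³/s

w_2 = (25.8 − 0.0)/2 = 12.9 ft; q_2 = 2.13 × 3.04 × 12.9 = 83.53 ft³/s
w_3 = (31.7 − 7.7)/2 = 12 ft; q_3 = 2.72 × 6.45 × 12 = 210.5 ft³/s
w_4 = (59.4 − 25.8)/2 = 16.8 ft; q_4 = 2.88 × 5.03 × 16.8 = 243.4 ft³/s
Stations 1, 5 contribute zero (depth or velocity is 0).
Q = Σ qᵢ = 537.4 ft³/s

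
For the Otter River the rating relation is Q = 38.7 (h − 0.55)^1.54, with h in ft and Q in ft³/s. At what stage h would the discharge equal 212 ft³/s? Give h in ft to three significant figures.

3.57 ft

h − h₀ = (Q/C)^(1/b) = (212/38.7)^(1/1.54) = 3.017 ft
h = 0.55 + 3.017 = 3.567 ft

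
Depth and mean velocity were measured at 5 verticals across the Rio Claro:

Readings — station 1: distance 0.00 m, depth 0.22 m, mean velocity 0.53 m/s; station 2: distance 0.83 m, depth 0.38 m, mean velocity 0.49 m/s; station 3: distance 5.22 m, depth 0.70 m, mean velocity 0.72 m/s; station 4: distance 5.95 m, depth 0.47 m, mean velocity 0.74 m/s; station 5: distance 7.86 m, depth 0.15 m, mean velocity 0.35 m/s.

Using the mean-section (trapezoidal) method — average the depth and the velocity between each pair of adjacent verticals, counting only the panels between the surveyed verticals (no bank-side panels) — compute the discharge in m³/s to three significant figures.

2.20 m³/s

Panel 1-2: Δb = 0.83 m, d̄ = (0.22+0.38)/2 = 0.3, v̄ = (0.53+0.49)/2 = 0.51 → q = 0.83×0.3×0.51 = 0.1270 m³/s
Panel 2-3: Δb = 4.39 m, d̄ = (0.38+0.70)/2 = 0.54, v̄ = (0.49+0.72)/2 = 0.605 → q = 4.39×0.54×0.605 = 1.434 m³/s
Panel 3-4: Δb = 0.73 m, d̄ = (0.70+0.47)/2 = 0.585, v̄ = (0.72+0.74)/2 = 0.73 → q = 0.73×0.585×0.73 = 0.3117 m³/s
Panel 4-5: Δb = 1.91 m, d̄ = (0.47+0.15)/2 = 0.31, v̄ = (0.74+0.35)/2 = 0.545 → q = 1.91×0.31×0.545 = 0.3227 m³/s
Q = Σ q = 2.196 m³/s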